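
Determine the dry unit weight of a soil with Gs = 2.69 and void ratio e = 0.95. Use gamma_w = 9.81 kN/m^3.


Result: 13.533 kN/m^3

Derivation:
Using gamma_d = Gs * gamma_w / (1 + e)
gamma_d = 2.69 * 9.81 / (1 + 0.95)
gamma_d = 2.69 * 9.81 / 1.95
gamma_d = 13.533 kN/m^3


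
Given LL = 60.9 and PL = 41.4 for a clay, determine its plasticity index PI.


Using PI = LL - PL
PI = 60.9 - 41.4
PI = 19.5


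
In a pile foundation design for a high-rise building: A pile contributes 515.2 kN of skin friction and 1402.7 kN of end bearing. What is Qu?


Using Qu = Qf + Qb
Qu = 515.2 + 1402.7
Qu = 1917.9 kN


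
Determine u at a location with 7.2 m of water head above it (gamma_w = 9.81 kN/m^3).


Using u = gamma_w * h_w
u = 9.81 * 7.2
u = 70.63 kPa


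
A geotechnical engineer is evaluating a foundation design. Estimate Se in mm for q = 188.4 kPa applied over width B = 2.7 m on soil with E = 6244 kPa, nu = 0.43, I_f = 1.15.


Result: 76.364 mm

Derivation:
Using Se = q * B * (1 - nu^2) * I_f / E
1 - nu^2 = 1 - 0.43^2 = 0.8151
Se = 188.4 * 2.7 * 0.8151 * 1.15 / 6244
Se = 0.076364 m
Convert to mm: Se = 0.076364 * 1000 = 76.364 mm


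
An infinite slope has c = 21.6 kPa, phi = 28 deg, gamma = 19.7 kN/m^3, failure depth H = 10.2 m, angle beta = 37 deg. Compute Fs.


Using Fs = c / (gamma*H*sin(beta)*cos(beta)) + tan(phi)/tan(beta)
Cohesion contribution = 21.6 / (19.7*10.2*sin(37)*cos(37))
Cohesion contribution = 0.223654
Friction contribution = tan(28)/tan(37) = 0.705602
Fs = 0.223654 + 0.705602
Fs = 0.929


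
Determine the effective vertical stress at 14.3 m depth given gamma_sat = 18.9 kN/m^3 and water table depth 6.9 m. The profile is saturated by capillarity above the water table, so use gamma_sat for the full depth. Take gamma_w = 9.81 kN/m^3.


Total stress = gamma_sat * depth
sigma = 18.9 * 14.3 = 270.27 kPa
Pore water pressure u = gamma_w * (depth - d_wt)
u = 9.81 * (14.3 - 6.9) = 72.594 kPa
Effective stress = sigma - u
sigma' = 270.27 - 72.594 = 197.68 kPa


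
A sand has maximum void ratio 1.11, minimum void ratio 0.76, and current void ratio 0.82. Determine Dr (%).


Using Dr = (e_max - e) / (e_max - e_min) * 100
e_max - e = 1.11 - 0.82 = 0.29
e_max - e_min = 1.11 - 0.76 = 0.35
Dr = 0.29 / 0.35 * 100
Dr = 82.86 %


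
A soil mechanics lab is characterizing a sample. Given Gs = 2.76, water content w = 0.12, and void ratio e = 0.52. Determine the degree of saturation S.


Result: 0.6369

Derivation:
Using S = Gs * w / e
S = 2.76 * 0.12 / 0.52
S = 0.6369


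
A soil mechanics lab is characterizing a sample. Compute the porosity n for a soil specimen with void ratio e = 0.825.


Result: 0.4521

Derivation:
Using the relation n = e / (1 + e)
n = 0.825 / (1 + 0.825)
n = 0.825 / 1.825
n = 0.4521


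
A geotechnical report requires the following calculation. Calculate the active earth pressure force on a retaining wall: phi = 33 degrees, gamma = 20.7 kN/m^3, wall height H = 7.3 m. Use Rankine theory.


Result: 162.6 kN/m

Derivation:
Compute active earth pressure coefficient:
Ka = tan^2(45 - phi/2) = tan^2(28.5) = 0.294801
Compute active force:
Pa = 0.5 * Ka * gamma * H^2
Pa = 0.5 * 0.294801 * 20.7 * 7.3^2
Pa = 162.6 kN/m


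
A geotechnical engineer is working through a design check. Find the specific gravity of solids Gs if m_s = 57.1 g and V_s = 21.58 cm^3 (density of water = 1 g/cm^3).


Result: 2.646

Derivation:
Using Gs = m_s / (V_s * rho_w)
Since rho_w = 1 g/cm^3:
Gs = 57.1 / 21.58
Gs = 2.646


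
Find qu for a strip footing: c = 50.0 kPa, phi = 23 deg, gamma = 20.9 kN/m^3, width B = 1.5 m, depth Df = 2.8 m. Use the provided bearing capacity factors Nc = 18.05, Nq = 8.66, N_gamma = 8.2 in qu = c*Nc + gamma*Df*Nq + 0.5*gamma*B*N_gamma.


Result: 1537.82 kPa

Derivation:
Compute qu = c*Nc + gamma*Df*Nq + 0.5*gamma*B*N_gamma
Term 1: 50.0 * 18.05 = 902.5
Term 2: 20.9 * 2.8 * 8.66 = 506.7832
Term 3: 0.5 * 20.9 * 1.5 * 8.2 = 128.535
qu = 902.5 + 506.7832 + 128.535
qu = 1537.82 kPa


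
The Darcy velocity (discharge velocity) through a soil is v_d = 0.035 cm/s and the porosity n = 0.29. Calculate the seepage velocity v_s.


Result: 0.12069 cm/s

Derivation:
Using v_s = v_d / n
v_s = 0.035 / 0.29
v_s = 0.12069 cm/s


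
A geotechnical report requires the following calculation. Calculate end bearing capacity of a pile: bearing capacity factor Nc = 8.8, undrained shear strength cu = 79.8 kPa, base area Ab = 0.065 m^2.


Result: 45.65 kN

Derivation:
Using Qb = Nc * cu * Ab
Qb = 8.8 * 79.8 * 0.065
Qb = 45.65 kN


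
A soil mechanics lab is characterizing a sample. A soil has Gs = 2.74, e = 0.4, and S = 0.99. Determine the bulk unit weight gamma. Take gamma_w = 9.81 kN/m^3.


Using gamma = gamma_w * (Gs + S*e) / (1 + e)
Numerator: Gs + S*e = 2.74 + 0.99*0.4 = 3.136
Denominator: 1 + e = 1 + 0.4 = 1.4
gamma = 9.81 * 3.136 / 1.4
gamma = 21.974 kN/m^3


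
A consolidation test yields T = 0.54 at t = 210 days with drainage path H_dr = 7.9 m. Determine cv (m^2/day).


Using cv = T * H_dr^2 / t
H_dr^2 = 7.9^2 = 62.41
cv = 0.54 * 62.41 / 210
cv = 0.16048 m^2/day


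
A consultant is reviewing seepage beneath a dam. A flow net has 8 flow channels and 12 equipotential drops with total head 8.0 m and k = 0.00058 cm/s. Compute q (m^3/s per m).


Convert k to m/s for unit consistency with H:
k = 0.00058 cm/s = 0.00058 / 100 m/s = 5.8e-06 m/s
Using q = k * H * Nf / Nd
Nf / Nd = 8 / 12 = 0.6667
q = 5.8e-06 * 8.0 * 0.6667
q = 3.093e-05 m^3/s per m


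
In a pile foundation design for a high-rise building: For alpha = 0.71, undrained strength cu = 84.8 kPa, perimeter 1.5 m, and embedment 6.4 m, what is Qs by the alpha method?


Result: 578.0 kN

Derivation:
Using Qs = alpha * cu * perimeter * L
Qs = 0.71 * 84.8 * 1.5 * 6.4
Qs = 578.0 kN


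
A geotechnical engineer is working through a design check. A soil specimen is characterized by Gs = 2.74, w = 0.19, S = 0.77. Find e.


Using the relation e = Gs * w / S
e = 2.74 * 0.19 / 0.77
e = 0.6761


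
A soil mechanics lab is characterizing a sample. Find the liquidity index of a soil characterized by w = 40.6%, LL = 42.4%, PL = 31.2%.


Result: 0.839

Derivation:
First compute the plasticity index:
PI = LL - PL = 42.4 - 31.2 = 11.2
Then compute the liquidity index:
LI = (w - PL) / PI
LI = (40.6 - 31.2) / 11.2
LI = 0.839


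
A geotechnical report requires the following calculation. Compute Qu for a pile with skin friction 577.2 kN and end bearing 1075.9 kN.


Using Qu = Qf + Qb
Qu = 577.2 + 1075.9
Qu = 1653.1 kN


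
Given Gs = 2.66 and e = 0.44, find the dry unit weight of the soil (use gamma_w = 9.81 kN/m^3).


Using gamma_d = Gs * gamma_w / (1 + e)
gamma_d = 2.66 * 9.81 / (1 + 0.44)
gamma_d = 2.66 * 9.81 / 1.44
gamma_d = 18.121 kN/m^3


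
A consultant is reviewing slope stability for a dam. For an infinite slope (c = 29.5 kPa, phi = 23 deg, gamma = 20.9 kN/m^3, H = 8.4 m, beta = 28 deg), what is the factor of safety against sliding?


Result: 1.204

Derivation:
Using Fs = c / (gamma*H*sin(beta)*cos(beta)) + tan(phi)/tan(beta)
Cohesion contribution = 29.5 / (20.9*8.4*sin(28)*cos(28))
Cohesion contribution = 0.405371
Friction contribution = tan(23)/tan(28) = 0.798321
Fs = 0.405371 + 0.798321
Fs = 1.204


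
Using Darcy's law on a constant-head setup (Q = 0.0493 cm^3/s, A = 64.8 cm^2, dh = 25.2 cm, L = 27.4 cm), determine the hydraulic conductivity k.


Compute hydraulic gradient:
i = dh / L = 25.2 / 27.4 = 0.919708
Then apply Darcy's law:
k = Q / (A * i)
k = 0.0493 / (64.8 * 0.919708)
k = 0.0493 / 59.5971
k = 0.000827 cm/s


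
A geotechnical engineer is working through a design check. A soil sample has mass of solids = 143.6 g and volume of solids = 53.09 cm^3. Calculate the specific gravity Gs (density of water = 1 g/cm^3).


Using Gs = m_s / (V_s * rho_w)
Since rho_w = 1 g/cm^3:
Gs = 143.6 / 53.09
Gs = 2.705


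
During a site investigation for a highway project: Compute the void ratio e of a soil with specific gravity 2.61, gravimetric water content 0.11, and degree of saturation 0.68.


Using the relation e = Gs * w / S
e = 2.61 * 0.11 / 0.68
e = 0.4222


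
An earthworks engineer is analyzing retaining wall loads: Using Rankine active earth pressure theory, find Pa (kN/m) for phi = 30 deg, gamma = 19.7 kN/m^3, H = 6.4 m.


Result: 134.49 kN/m

Derivation:
Compute active earth pressure coefficient:
Ka = tan^2(45 - phi/2) = tan^2(30.0) = 0.333333
Compute active force:
Pa = 0.5 * Ka * gamma * H^2
Pa = 0.5 * 0.333333 * 19.7 * 6.4^2
Pa = 134.49 kN/m


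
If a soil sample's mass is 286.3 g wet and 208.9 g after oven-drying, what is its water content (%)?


Result: 37.05 %

Derivation:
Using w = (m_wet - m_dry) / m_dry * 100
m_wet - m_dry = 286.3 - 208.9 = 77.4 g
w = 77.4 / 208.9 * 100
w = 37.05 %


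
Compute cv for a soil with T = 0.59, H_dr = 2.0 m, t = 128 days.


Result: 0.01844 m^2/day

Derivation:
Using cv = T * H_dr^2 / t
H_dr^2 = 2.0^2 = 4.0
cv = 0.59 * 4.0 / 128
cv = 0.01844 m^2/day


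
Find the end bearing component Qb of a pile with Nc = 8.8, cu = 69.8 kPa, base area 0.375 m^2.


Result: 230.34 kN

Derivation:
Using Qb = Nc * cu * Ab
Qb = 8.8 * 69.8 * 0.375
Qb = 230.34 kN


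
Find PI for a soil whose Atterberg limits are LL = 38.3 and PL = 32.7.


Result: 5.6

Derivation:
Using PI = LL - PL
PI = 38.3 - 32.7
PI = 5.6


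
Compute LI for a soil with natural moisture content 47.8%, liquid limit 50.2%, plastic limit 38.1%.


Result: 0.802

Derivation:
First compute the plasticity index:
PI = LL - PL = 50.2 - 38.1 = 12.1
Then compute the liquidity index:
LI = (w - PL) / PI
LI = (47.8 - 38.1) / 12.1
LI = 0.802


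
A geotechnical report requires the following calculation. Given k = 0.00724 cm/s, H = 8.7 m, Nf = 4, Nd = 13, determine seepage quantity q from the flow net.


Convert k to m/s for unit consistency with H:
k = 0.00724 cm/s = 0.00724 / 100 m/s = 7.24e-05 m/s
Using q = k * H * Nf / Nd
Nf / Nd = 4 / 13 = 0.3077
q = 7.24e-05 * 8.7 * 0.3077
q = 0.0001938 m^3/s per m


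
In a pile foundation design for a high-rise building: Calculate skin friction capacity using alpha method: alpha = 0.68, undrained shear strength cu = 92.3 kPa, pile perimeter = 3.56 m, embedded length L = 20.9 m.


Using Qs = alpha * cu * perimeter * L
Qs = 0.68 * 92.3 * 3.56 * 20.9
Qs = 4669.89 kN


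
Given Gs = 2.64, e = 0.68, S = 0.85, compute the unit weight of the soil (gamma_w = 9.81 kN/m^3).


Using gamma = gamma_w * (Gs + S*e) / (1 + e)
Numerator: Gs + S*e = 2.64 + 0.85*0.68 = 3.218
Denominator: 1 + e = 1 + 0.68 = 1.68
gamma = 9.81 * 3.218 / 1.68
gamma = 18.791 kN/m^3


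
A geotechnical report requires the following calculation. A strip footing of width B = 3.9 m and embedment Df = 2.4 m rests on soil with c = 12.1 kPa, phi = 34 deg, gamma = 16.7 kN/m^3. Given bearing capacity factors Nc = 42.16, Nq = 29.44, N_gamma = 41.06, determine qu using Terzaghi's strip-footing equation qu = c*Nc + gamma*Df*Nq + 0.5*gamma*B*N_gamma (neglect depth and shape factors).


Compute qu = c*Nc + gamma*Df*Nq + 0.5*gamma*B*N_gamma
Term 1: 12.1 * 42.16 = 510.136
Term 2: 16.7 * 2.4 * 29.44 = 1179.9552
Term 3: 0.5 * 16.7 * 3.9 * 41.06 = 1337.1189
qu = 510.136 + 1179.9552 + 1337.1189
qu = 3027.21 kPa


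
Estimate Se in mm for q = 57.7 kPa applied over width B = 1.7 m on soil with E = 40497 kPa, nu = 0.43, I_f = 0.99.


Using Se = q * B * (1 - nu^2) * I_f / E
1 - nu^2 = 1 - 0.43^2 = 0.8151
Se = 57.7 * 1.7 * 0.8151 * 0.99 / 40497
Se = 0.001955 m
Convert to mm: Se = 0.001955 * 1000 = 1.955 mm


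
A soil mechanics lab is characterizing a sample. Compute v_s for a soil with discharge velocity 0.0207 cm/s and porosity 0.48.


Using v_s = v_d / n
v_s = 0.0207 / 0.48
v_s = 0.04313 cm/s


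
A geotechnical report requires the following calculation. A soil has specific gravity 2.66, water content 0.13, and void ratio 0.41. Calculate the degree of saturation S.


Using S = Gs * w / e
S = 2.66 * 0.13 / 0.41
S = 0.8434


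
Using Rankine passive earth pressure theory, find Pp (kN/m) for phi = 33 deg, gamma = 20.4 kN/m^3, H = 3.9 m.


Compute passive earth pressure coefficient:
Kp = tan^2(45 + phi/2) = tan^2(61.5) = 3.39212
Compute passive force:
Pp = 0.5 * Kp * gamma * H^2
Pp = 0.5 * 3.39212 * 20.4 * 3.9^2
Pp = 526.26 kN/m


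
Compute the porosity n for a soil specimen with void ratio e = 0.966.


Using the relation n = e / (1 + e)
n = 0.966 / (1 + 0.966)
n = 0.966 / 1.966
n = 0.4914


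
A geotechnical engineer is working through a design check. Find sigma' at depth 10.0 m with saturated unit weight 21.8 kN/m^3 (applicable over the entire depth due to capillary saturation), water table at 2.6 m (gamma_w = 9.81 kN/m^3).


Total stress = gamma_sat * depth
sigma = 21.8 * 10.0 = 218.0 kPa
Pore water pressure u = gamma_w * (depth - d_wt)
u = 9.81 * (10.0 - 2.6) = 72.594 kPa
Effective stress = sigma - u
sigma' = 218.0 - 72.594 = 145.41 kPa


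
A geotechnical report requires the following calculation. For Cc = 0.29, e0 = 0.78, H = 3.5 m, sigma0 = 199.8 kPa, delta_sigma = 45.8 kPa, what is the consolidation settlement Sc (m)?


Using Sc = Cc * H / (1 + e0) * log10((sigma0 + delta_sigma) / sigma0)
Stress ratio = (199.8 + 45.8) / 199.8 = 1.22923
log10(1.22923) = 0.0896329
Cc * H / (1 + e0) = 0.29 * 3.5 / (1 + 0.78) = 0.570225
Sc = 0.570225 * 0.0896329
Sc = 0.0511 m


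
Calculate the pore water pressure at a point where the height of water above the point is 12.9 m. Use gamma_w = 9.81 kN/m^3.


Using u = gamma_w * h_w
u = 9.81 * 12.9
u = 126.55 kPa


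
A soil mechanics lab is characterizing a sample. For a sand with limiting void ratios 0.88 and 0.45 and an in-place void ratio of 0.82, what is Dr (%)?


Using Dr = (e_max - e) / (e_max - e_min) * 100
e_max - e = 0.88 - 0.82 = 0.06
e_max - e_min = 0.88 - 0.45 = 0.43
Dr = 0.06 / 0.43 * 100
Dr = 13.95 %


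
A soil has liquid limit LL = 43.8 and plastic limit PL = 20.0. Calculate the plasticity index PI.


Result: 23.8

Derivation:
Using PI = LL - PL
PI = 43.8 - 20.0
PI = 23.8


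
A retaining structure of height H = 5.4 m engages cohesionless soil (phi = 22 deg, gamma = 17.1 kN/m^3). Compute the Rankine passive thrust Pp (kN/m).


Compute passive earth pressure coefficient:
Kp = tan^2(45 + phi/2) = tan^2(56.0) = 2.197987
Compute passive force:
Pp = 0.5 * Kp * gamma * H^2
Pp = 0.5 * 2.197987 * 17.1 * 5.4^2
Pp = 548.0 kN/m


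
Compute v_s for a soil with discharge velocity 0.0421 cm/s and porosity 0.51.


Using v_s = v_d / n
v_s = 0.0421 / 0.51
v_s = 0.08255 cm/s


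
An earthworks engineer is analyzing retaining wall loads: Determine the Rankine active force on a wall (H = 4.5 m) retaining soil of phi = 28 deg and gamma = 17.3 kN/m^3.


Compute active earth pressure coefficient:
Ka = tan^2(45 - phi/2) = tan^2(31.0) = 0.361033
Compute active force:
Pa = 0.5 * Ka * gamma * H^2
Pa = 0.5 * 0.361033 * 17.3 * 4.5^2
Pa = 63.24 kN/m


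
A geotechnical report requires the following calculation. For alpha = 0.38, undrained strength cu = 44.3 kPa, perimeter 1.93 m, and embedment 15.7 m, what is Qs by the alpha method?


Using Qs = alpha * cu * perimeter * L
Qs = 0.38 * 44.3 * 1.93 * 15.7
Qs = 510.09 kN


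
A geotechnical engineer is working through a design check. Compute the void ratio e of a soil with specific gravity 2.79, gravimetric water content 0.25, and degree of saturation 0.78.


Result: 0.8942

Derivation:
Using the relation e = Gs * w / S
e = 2.79 * 0.25 / 0.78
e = 0.8942


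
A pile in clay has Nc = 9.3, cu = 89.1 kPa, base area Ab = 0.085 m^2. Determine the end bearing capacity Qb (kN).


Using Qb = Nc * cu * Ab
Qb = 9.3 * 89.1 * 0.085
Qb = 70.43 kN


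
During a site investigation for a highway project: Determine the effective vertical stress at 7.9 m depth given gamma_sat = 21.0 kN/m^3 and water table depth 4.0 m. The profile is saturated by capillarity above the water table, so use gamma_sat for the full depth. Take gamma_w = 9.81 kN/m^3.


Total stress = gamma_sat * depth
sigma = 21.0 * 7.9 = 165.9 kPa
Pore water pressure u = gamma_w * (depth - d_wt)
u = 9.81 * (7.9 - 4.0) = 38.259 kPa
Effective stress = sigma - u
sigma' = 165.9 - 38.259 = 127.64 kPa


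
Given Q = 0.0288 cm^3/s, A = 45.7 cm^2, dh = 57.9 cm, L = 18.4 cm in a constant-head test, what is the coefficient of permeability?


Compute hydraulic gradient:
i = dh / L = 57.9 / 18.4 = 3.14674
Then apply Darcy's law:
k = Q / (A * i)
k = 0.0288 / (45.7 * 3.14674)
k = 0.0288 / 143.806
k = 0.0002 cm/s


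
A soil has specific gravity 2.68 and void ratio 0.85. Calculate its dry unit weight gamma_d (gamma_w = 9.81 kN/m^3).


Using gamma_d = Gs * gamma_w / (1 + e)
gamma_d = 2.68 * 9.81 / (1 + 0.85)
gamma_d = 2.68 * 9.81 / 1.85
gamma_d = 14.211 kN/m^3


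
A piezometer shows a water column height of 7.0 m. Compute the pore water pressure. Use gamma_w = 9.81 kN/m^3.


Using u = gamma_w * h_w
u = 9.81 * 7.0
u = 68.67 kPa


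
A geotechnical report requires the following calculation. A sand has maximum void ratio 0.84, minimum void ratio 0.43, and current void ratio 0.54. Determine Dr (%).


Result: 73.17 %

Derivation:
Using Dr = (e_max - e) / (e_max - e_min) * 100
e_max - e = 0.84 - 0.54 = 0.3
e_max - e_min = 0.84 - 0.43 = 0.41
Dr = 0.3 / 0.41 * 100
Dr = 73.17 %


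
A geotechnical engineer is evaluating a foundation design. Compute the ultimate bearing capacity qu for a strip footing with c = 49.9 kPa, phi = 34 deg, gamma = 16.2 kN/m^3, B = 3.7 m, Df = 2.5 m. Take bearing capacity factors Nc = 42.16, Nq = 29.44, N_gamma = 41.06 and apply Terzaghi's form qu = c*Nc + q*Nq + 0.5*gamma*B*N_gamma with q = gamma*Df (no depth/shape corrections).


Compute qu = c*Nc + gamma*Df*Nq + 0.5*gamma*B*N_gamma
Term 1: 49.9 * 42.16 = 2103.784
Term 2: 16.2 * 2.5 * 29.44 = 1192.32
Term 3: 0.5 * 16.2 * 3.7 * 41.06 = 1230.5682
qu = 2103.784 + 1192.32 + 1230.5682
qu = 4526.67 kPa


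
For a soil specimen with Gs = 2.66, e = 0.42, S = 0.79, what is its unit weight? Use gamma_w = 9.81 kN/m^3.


Result: 20.669 kN/m^3

Derivation:
Using gamma = gamma_w * (Gs + S*e) / (1 + e)
Numerator: Gs + S*e = 2.66 + 0.79*0.42 = 2.9918
Denominator: 1 + e = 1 + 0.42 = 1.42
gamma = 9.81 * 2.9918 / 1.42
gamma = 20.669 kN/m^3


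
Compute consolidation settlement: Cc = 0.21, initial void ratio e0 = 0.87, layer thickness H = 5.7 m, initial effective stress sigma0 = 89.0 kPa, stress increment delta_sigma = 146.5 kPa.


Using Sc = Cc * H / (1 + e0) * log10((sigma0 + delta_sigma) / sigma0)
Stress ratio = (89.0 + 146.5) / 89.0 = 2.64607
log10(2.64607) = 0.422601
Cc * H / (1 + e0) = 0.21 * 5.7 / (1 + 0.87) = 0.640107
Sc = 0.640107 * 0.422601
Sc = 0.2705 m


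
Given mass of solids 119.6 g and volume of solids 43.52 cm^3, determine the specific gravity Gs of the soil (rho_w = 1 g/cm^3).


Using Gs = m_s / (V_s * rho_w)
Since rho_w = 1 g/cm^3:
Gs = 119.6 / 43.52
Gs = 2.748


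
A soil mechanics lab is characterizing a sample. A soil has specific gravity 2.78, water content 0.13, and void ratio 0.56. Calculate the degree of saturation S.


Using S = Gs * w / e
S = 2.78 * 0.13 / 0.56
S = 0.6454


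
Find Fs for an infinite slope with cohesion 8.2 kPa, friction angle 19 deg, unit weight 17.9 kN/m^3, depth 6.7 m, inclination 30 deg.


Using Fs = c / (gamma*H*sin(beta)*cos(beta)) + tan(phi)/tan(beta)
Cohesion contribution = 8.2 / (17.9*6.7*sin(30)*cos(30))
Cohesion contribution = 0.157901
Friction contribution = tan(19)/tan(30) = 0.596393
Fs = 0.157901 + 0.596393
Fs = 0.754


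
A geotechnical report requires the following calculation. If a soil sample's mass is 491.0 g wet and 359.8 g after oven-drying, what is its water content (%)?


Using w = (m_wet - m_dry) / m_dry * 100
m_wet - m_dry = 491.0 - 359.8 = 131.2 g
w = 131.2 / 359.8 * 100
w = 36.46 %


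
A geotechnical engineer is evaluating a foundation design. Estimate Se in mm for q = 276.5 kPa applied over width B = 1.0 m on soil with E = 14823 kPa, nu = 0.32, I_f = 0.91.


Using Se = q * B * (1 - nu^2) * I_f / E
1 - nu^2 = 1 - 0.32^2 = 0.8976
Se = 276.5 * 1.0 * 0.8976 * 0.91 / 14823
Se = 0.015236 m
Convert to mm: Se = 0.015236 * 1000 = 15.236 mm


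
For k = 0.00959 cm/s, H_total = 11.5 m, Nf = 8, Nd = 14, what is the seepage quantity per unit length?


Result: 0.0006302 m^3/s per m

Derivation:
Convert k to m/s for unit consistency with H:
k = 0.00959 cm/s = 0.00959 / 100 m/s = 9.59e-05 m/s
Using q = k * H * Nf / Nd
Nf / Nd = 8 / 14 = 0.5714
q = 9.59e-05 * 11.5 * 0.5714
q = 0.0006302 m^3/s per m


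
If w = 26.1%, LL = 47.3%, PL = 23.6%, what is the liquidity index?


First compute the plasticity index:
PI = LL - PL = 47.3 - 23.6 = 23.7
Then compute the liquidity index:
LI = (w - PL) / PI
LI = (26.1 - 23.6) / 23.7
LI = 0.105


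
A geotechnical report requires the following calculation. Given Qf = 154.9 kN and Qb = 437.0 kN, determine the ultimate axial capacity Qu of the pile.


Result: 591.9 kN

Derivation:
Using Qu = Qf + Qb
Qu = 154.9 + 437.0
Qu = 591.9 kN


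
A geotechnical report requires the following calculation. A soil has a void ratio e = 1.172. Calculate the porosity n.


Using the relation n = e / (1 + e)
n = 1.172 / (1 + 1.172)
n = 1.172 / 2.172
n = 0.5396


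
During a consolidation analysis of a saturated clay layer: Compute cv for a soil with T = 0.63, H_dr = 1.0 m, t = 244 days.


Using cv = T * H_dr^2 / t
H_dr^2 = 1.0^2 = 1.0
cv = 0.63 * 1.0 / 244
cv = 0.00258 m^2/day


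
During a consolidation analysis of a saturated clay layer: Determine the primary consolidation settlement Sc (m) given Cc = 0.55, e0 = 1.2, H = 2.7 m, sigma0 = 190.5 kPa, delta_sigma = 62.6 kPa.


Using Sc = Cc * H / (1 + e0) * log10((sigma0 + delta_sigma) / sigma0)
Stress ratio = (190.5 + 62.6) / 190.5 = 1.32861
log10(1.32861) = 0.123397
Cc * H / (1 + e0) = 0.55 * 2.7 / (1 + 1.2) = 0.675
Sc = 0.675 * 0.123397
Sc = 0.0833 m


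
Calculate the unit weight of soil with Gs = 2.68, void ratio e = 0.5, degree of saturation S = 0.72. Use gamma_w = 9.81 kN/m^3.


Result: 19.882 kN/m^3

Derivation:
Using gamma = gamma_w * (Gs + S*e) / (1 + e)
Numerator: Gs + S*e = 2.68 + 0.72*0.5 = 3.04
Denominator: 1 + e = 1 + 0.5 = 1.5
gamma = 9.81 * 3.04 / 1.5
gamma = 19.882 kN/m^3


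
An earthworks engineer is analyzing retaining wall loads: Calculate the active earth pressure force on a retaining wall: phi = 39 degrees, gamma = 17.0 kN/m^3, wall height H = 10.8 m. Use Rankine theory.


Result: 225.56 kN/m

Derivation:
Compute active earth pressure coefficient:
Ka = tan^2(45 - phi/2) = tan^2(25.5) = 0.227506
Compute active force:
Pa = 0.5 * Ka * gamma * H^2
Pa = 0.5 * 0.227506 * 17.0 * 10.8^2
Pa = 225.56 kN/m


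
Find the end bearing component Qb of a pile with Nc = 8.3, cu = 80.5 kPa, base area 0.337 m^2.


Result: 225.17 kN

Derivation:
Using Qb = Nc * cu * Ab
Qb = 8.3 * 80.5 * 0.337
Qb = 225.17 kN


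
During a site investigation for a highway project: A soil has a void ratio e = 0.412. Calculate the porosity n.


Using the relation n = e / (1 + e)
n = 0.412 / (1 + 0.412)
n = 0.412 / 1.412
n = 0.2918


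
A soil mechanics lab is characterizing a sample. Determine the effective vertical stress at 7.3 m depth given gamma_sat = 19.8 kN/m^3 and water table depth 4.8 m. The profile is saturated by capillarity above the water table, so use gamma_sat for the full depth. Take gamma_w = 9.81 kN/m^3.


Total stress = gamma_sat * depth
sigma = 19.8 * 7.3 = 144.54 kPa
Pore water pressure u = gamma_w * (depth - d_wt)
u = 9.81 * (7.3 - 4.8) = 24.525 kPa
Effective stress = sigma - u
sigma' = 144.54 - 24.525 = 120.02 kPa


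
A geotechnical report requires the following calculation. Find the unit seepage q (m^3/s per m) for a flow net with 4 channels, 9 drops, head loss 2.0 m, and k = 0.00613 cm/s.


Convert k to m/s for unit consistency with H:
k = 0.00613 cm/s = 0.00613 / 100 m/s = 6.13e-05 m/s
Using q = k * H * Nf / Nd
Nf / Nd = 4 / 9 = 0.4444
q = 6.13e-05 * 2.0 * 0.4444
q = 5.449e-05 m^3/s per m


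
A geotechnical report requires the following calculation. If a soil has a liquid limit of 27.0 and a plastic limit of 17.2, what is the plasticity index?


Using PI = LL - PL
PI = 27.0 - 17.2
PI = 9.8


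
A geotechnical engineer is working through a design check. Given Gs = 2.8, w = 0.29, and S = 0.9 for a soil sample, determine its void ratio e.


Result: 0.9022

Derivation:
Using the relation e = Gs * w / S
e = 2.8 * 0.29 / 0.9
e = 0.9022


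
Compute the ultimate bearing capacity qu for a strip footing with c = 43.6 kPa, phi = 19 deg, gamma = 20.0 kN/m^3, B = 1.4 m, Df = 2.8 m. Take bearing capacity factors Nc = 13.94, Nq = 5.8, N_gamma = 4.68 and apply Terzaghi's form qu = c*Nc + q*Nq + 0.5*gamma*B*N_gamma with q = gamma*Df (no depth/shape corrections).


Compute qu = c*Nc + gamma*Df*Nq + 0.5*gamma*B*N_gamma
Term 1: 43.6 * 13.94 = 607.784
Term 2: 20.0 * 2.8 * 5.8 = 324.8
Term 3: 0.5 * 20.0 * 1.4 * 4.68 = 65.52
qu = 607.784 + 324.8 + 65.52
qu = 998.1 kPa


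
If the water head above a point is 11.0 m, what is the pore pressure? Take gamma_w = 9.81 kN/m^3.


Using u = gamma_w * h_w
u = 9.81 * 11.0
u = 107.91 kPa


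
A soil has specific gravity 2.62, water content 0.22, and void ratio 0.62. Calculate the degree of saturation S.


Using S = Gs * w / e
S = 2.62 * 0.22 / 0.62
S = 0.9297


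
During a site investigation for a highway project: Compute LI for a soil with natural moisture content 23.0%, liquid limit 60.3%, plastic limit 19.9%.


First compute the plasticity index:
PI = LL - PL = 60.3 - 19.9 = 40.4
Then compute the liquidity index:
LI = (w - PL) / PI
LI = (23.0 - 19.9) / 40.4
LI = 0.077


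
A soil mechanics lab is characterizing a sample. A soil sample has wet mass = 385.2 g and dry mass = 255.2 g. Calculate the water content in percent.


Result: 50.94 %

Derivation:
Using w = (m_wet - m_dry) / m_dry * 100
m_wet - m_dry = 385.2 - 255.2 = 130.0 g
w = 130.0 / 255.2 * 100
w = 50.94 %


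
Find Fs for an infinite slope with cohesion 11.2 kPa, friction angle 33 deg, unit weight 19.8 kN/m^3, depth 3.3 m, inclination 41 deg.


Using Fs = c / (gamma*H*sin(beta)*cos(beta)) + tan(phi)/tan(beta)
Cohesion contribution = 11.2 / (19.8*3.3*sin(41)*cos(41))
Cohesion contribution = 0.346191
Friction contribution = tan(33)/tan(41) = 0.747058
Fs = 0.346191 + 0.747058
Fs = 1.093


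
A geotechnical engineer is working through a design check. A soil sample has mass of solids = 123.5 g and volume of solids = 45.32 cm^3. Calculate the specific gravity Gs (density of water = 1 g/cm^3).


Using Gs = m_s / (V_s * rho_w)
Since rho_w = 1 g/cm^3:
Gs = 123.5 / 45.32
Gs = 2.725


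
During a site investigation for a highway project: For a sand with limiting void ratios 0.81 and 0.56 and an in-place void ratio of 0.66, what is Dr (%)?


Result: 60.0 %

Derivation:
Using Dr = (e_max - e) / (e_max - e_min) * 100
e_max - e = 0.81 - 0.66 = 0.15
e_max - e_min = 0.81 - 0.56 = 0.25
Dr = 0.15 / 0.25 * 100
Dr = 60.0 %


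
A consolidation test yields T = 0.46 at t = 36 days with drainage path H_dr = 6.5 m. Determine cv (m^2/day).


Using cv = T * H_dr^2 / t
H_dr^2 = 6.5^2 = 42.25
cv = 0.46 * 42.25 / 36
cv = 0.53986 m^2/day


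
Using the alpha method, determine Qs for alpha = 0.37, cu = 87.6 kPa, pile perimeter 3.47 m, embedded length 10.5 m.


Result: 1180.93 kN

Derivation:
Using Qs = alpha * cu * perimeter * L
Qs = 0.37 * 87.6 * 3.47 * 10.5
Qs = 1180.93 kN


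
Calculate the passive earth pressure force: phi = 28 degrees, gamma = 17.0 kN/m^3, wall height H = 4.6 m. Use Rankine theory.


Result: 498.18 kN/m

Derivation:
Compute passive earth pressure coefficient:
Kp = tan^2(45 + phi/2) = tan^2(59.0) = 2.769826
Compute passive force:
Pp = 0.5 * Kp * gamma * H^2
Pp = 0.5 * 2.769826 * 17.0 * 4.6^2
Pp = 498.18 kN/m


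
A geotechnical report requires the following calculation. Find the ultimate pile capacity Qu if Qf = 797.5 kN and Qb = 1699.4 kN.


Using Qu = Qf + Qb
Qu = 797.5 + 1699.4
Qu = 2496.9 kN


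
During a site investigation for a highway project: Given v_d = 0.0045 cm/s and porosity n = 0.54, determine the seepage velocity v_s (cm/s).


Using v_s = v_d / n
v_s = 0.0045 / 0.54
v_s = 0.00833 cm/s


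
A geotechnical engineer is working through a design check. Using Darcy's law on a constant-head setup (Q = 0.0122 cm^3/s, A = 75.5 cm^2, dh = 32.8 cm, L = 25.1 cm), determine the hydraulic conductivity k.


Compute hydraulic gradient:
i = dh / L = 32.8 / 25.1 = 1.30677
Then apply Darcy's law:
k = Q / (A * i)
k = 0.0122 / (75.5 * 1.30677)
k = 0.0122 / 98.6614
k = 0.000124 cm/s


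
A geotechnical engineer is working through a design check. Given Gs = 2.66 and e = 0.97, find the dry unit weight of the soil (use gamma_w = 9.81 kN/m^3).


Using gamma_d = Gs * gamma_w / (1 + e)
gamma_d = 2.66 * 9.81 / (1 + 0.97)
gamma_d = 2.66 * 9.81 / 1.97
gamma_d = 13.246 kN/m^3


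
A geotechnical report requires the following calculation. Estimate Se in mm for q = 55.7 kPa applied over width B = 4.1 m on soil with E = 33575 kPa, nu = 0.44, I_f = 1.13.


Using Se = q * B * (1 - nu^2) * I_f / E
1 - nu^2 = 1 - 0.44^2 = 0.8064
Se = 55.7 * 4.1 * 0.8064 * 1.13 / 33575
Se = 0.006198 m
Convert to mm: Se = 0.006198 * 1000 = 6.198 mm


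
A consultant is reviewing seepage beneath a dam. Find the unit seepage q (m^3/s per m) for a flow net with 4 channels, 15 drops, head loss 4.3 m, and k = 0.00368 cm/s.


Convert k to m/s for unit consistency with H:
k = 0.00368 cm/s = 0.00368 / 100 m/s = 3.68e-05 m/s
Using q = k * H * Nf / Nd
Nf / Nd = 4 / 15 = 0.2667
q = 3.68e-05 * 4.3 * 0.2667
q = 4.22e-05 m^3/s per m


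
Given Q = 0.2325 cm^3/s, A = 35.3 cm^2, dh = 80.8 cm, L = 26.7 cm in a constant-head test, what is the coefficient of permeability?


Compute hydraulic gradient:
i = dh / L = 80.8 / 26.7 = 3.02622
Then apply Darcy's law:
k = Q / (A * i)
k = 0.2325 / (35.3 * 3.02622)
k = 0.2325 / 106.825
k = 0.002176 cm/s


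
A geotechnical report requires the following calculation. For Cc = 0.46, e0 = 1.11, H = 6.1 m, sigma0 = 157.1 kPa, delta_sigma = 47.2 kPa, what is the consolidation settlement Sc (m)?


Using Sc = Cc * H / (1 + e0) * log10((sigma0 + delta_sigma) / sigma0)
Stress ratio = (157.1 + 47.2) / 157.1 = 1.30045
log10(1.30045) = 0.114092
Cc * H / (1 + e0) = 0.46 * 6.1 / (1 + 1.11) = 1.32986
Sc = 1.32986 * 0.114092
Sc = 0.1517 m


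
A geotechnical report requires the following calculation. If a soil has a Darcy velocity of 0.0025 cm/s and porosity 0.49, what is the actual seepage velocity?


Using v_s = v_d / n
v_s = 0.0025 / 0.49
v_s = 0.0051 cm/s


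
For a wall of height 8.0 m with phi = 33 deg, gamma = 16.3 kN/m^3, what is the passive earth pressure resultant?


Result: 1769.33 kN/m

Derivation:
Compute passive earth pressure coefficient:
Kp = tan^2(45 + phi/2) = tan^2(61.5) = 3.39212
Compute passive force:
Pp = 0.5 * Kp * gamma * H^2
Pp = 0.5 * 3.39212 * 16.3 * 8.0^2
Pp = 1769.33 kN/m


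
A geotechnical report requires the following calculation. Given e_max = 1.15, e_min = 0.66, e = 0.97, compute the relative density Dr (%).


Using Dr = (e_max - e) / (e_max - e_min) * 100
e_max - e = 1.15 - 0.97 = 0.18
e_max - e_min = 1.15 - 0.66 = 0.49
Dr = 0.18 / 0.49 * 100
Dr = 36.73 %


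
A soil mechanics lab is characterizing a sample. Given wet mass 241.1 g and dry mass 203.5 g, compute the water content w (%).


Using w = (m_wet - m_dry) / m_dry * 100
m_wet - m_dry = 241.1 - 203.5 = 37.6 g
w = 37.6 / 203.5 * 100
w = 18.48 %


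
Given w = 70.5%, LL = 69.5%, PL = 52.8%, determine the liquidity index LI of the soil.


Result: 1.06

Derivation:
First compute the plasticity index:
PI = LL - PL = 69.5 - 52.8 = 16.7
Then compute the liquidity index:
LI = (w - PL) / PI
LI = (70.5 - 52.8) / 16.7
LI = 1.06


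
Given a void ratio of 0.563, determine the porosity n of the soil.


Using the relation n = e / (1 + e)
n = 0.563 / (1 + 0.563)
n = 0.563 / 1.563
n = 0.3602


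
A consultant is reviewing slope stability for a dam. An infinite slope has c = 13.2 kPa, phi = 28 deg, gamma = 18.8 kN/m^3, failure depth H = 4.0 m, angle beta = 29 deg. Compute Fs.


Using Fs = c / (gamma*H*sin(beta)*cos(beta)) + tan(phi)/tan(beta)
Cohesion contribution = 13.2 / (18.8*4.0*sin(29)*cos(29))
Cohesion contribution = 0.413967
Friction contribution = tan(28)/tan(29) = 0.959229
Fs = 0.413967 + 0.959229
Fs = 1.373


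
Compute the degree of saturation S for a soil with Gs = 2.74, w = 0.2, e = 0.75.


Using S = Gs * w / e
S = 2.74 * 0.2 / 0.75
S = 0.7307


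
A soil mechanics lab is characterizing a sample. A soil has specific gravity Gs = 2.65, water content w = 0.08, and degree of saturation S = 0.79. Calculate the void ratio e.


Using the relation e = Gs * w / S
e = 2.65 * 0.08 / 0.79
e = 0.2684


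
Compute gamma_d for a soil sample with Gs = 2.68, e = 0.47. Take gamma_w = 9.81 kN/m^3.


Using gamma_d = Gs * gamma_w / (1 + e)
gamma_d = 2.68 * 9.81 / (1 + 0.47)
gamma_d = 2.68 * 9.81 / 1.47
gamma_d = 17.885 kN/m^3


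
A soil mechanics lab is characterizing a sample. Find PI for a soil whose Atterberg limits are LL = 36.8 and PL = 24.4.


Using PI = LL - PL
PI = 36.8 - 24.4
PI = 12.4


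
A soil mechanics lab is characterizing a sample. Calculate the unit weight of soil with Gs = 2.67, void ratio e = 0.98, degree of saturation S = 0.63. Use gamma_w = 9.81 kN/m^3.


Using gamma = gamma_w * (Gs + S*e) / (1 + e)
Numerator: Gs + S*e = 2.67 + 0.63*0.98 = 3.2874
Denominator: 1 + e = 1 + 0.98 = 1.98
gamma = 9.81 * 3.2874 / 1.98
gamma = 16.288 kN/m^3


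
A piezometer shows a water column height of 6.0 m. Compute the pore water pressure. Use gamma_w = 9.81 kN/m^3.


Result: 58.86 kPa

Derivation:
Using u = gamma_w * h_w
u = 9.81 * 6.0
u = 58.86 kPa


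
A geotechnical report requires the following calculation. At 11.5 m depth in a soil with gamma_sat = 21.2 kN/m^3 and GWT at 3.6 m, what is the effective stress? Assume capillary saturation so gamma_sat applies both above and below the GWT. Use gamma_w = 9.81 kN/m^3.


Result: 166.3 kPa

Derivation:
Total stress = gamma_sat * depth
sigma = 21.2 * 11.5 = 243.8 kPa
Pore water pressure u = gamma_w * (depth - d_wt)
u = 9.81 * (11.5 - 3.6) = 77.499 kPa
Effective stress = sigma - u
sigma' = 243.8 - 77.499 = 166.3 kPa


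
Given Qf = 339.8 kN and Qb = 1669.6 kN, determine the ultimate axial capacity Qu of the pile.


Using Qu = Qf + Qb
Qu = 339.8 + 1669.6
Qu = 2009.4 kN


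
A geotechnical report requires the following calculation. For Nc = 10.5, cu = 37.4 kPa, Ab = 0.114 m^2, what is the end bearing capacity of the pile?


Using Qb = Nc * cu * Ab
Qb = 10.5 * 37.4 * 0.114
Qb = 44.77 kN


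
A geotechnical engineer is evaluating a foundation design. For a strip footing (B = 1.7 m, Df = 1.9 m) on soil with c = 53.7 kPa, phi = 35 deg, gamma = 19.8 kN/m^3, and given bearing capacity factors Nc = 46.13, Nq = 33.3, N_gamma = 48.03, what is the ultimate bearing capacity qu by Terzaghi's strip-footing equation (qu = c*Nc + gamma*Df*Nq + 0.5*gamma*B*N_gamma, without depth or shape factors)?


Compute qu = c*Nc + gamma*Df*Nq + 0.5*gamma*B*N_gamma
Term 1: 53.7 * 46.13 = 2477.181
Term 2: 19.8 * 1.9 * 33.3 = 1252.746
Term 3: 0.5 * 19.8 * 1.7 * 48.03 = 808.3449
qu = 2477.181 + 1252.746 + 808.3449
qu = 4538.27 kPa


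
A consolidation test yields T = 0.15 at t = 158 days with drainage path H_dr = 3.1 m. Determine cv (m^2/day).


Using cv = T * H_dr^2 / t
H_dr^2 = 3.1^2 = 9.61
cv = 0.15 * 9.61 / 158
cv = 0.00912 m^2/day


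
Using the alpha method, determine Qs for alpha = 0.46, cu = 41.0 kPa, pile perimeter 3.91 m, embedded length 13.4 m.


Result: 988.15 kN

Derivation:
Using Qs = alpha * cu * perimeter * L
Qs = 0.46 * 41.0 * 3.91 * 13.4
Qs = 988.15 kN


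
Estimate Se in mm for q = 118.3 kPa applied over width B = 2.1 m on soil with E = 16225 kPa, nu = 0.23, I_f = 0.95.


Using Se = q * B * (1 - nu^2) * I_f / E
1 - nu^2 = 1 - 0.23^2 = 0.9471
Se = 118.3 * 2.1 * 0.9471 * 0.95 / 16225
Se = 0.013776 m
Convert to mm: Se = 0.013776 * 1000 = 13.776 mm


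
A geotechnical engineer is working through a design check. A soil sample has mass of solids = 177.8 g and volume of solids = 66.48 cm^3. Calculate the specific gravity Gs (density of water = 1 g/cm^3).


Using Gs = m_s / (V_s * rho_w)
Since rho_w = 1 g/cm^3:
Gs = 177.8 / 66.48
Gs = 2.674


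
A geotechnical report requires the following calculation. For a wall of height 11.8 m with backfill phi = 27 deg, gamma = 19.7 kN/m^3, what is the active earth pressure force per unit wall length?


Result: 515.04 kN/m

Derivation:
Compute active earth pressure coefficient:
Ka = tan^2(45 - phi/2) = tan^2(31.5) = 0.375525
Compute active force:
Pa = 0.5 * Ka * gamma * H^2
Pa = 0.5 * 0.375525 * 19.7 * 11.8^2
Pa = 515.04 kN/m


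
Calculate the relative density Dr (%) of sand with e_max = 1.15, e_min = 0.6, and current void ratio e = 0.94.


Using Dr = (e_max - e) / (e_max - e_min) * 100
e_max - e = 1.15 - 0.94 = 0.21
e_max - e_min = 1.15 - 0.6 = 0.55
Dr = 0.21 / 0.55 * 100
Dr = 38.18 %


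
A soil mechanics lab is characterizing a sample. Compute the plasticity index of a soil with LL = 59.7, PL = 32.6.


Using PI = LL - PL
PI = 59.7 - 32.6
PI = 27.1


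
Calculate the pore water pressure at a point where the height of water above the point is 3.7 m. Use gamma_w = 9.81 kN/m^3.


Using u = gamma_w * h_w
u = 9.81 * 3.7
u = 36.3 kPa


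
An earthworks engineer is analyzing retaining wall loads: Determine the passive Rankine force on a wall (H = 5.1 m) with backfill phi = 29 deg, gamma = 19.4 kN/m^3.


Compute passive earth pressure coefficient:
Kp = tan^2(45 + phi/2) = tan^2(59.5) = 2.88206
Compute passive force:
Pp = 0.5 * Kp * gamma * H^2
Pp = 0.5 * 2.88206 * 19.4 * 5.1^2
Pp = 727.14 kN/m


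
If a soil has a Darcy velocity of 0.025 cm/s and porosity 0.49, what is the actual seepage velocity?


Result: 0.05102 cm/s

Derivation:
Using v_s = v_d / n
v_s = 0.025 / 0.49
v_s = 0.05102 cm/s


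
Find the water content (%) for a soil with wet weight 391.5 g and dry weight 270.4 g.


Using w = (m_wet - m_dry) / m_dry * 100
m_wet - m_dry = 391.5 - 270.4 = 121.1 g
w = 121.1 / 270.4 * 100
w = 44.79 %


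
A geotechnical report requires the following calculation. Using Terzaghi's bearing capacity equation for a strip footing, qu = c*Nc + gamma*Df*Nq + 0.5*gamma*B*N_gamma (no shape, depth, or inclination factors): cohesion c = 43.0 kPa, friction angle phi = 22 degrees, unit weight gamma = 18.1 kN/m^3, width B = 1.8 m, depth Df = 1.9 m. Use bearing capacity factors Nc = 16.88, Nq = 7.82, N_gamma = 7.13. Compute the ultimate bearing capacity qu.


Result: 1110.92 kPa

Derivation:
Compute qu = c*Nc + gamma*Df*Nq + 0.5*gamma*B*N_gamma
Term 1: 43.0 * 16.88 = 725.84
Term 2: 18.1 * 1.9 * 7.82 = 268.9298
Term 3: 0.5 * 18.1 * 1.8 * 7.13 = 116.1477
qu = 725.84 + 268.9298 + 116.1477
qu = 1110.92 kPa


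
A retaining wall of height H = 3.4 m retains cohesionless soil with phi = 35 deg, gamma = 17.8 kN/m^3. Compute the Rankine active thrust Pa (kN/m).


Result: 27.88 kN/m

Derivation:
Compute active earth pressure coefficient:
Ka = tan^2(45 - phi/2) = tan^2(27.5) = 0.27099
Compute active force:
Pa = 0.5 * Ka * gamma * H^2
Pa = 0.5 * 0.27099 * 17.8 * 3.4^2
Pa = 27.88 kN/m


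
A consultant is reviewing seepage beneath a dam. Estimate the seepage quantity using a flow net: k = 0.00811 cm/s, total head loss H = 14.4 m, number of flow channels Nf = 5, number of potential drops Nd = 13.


Result: 0.0004492 m^3/s per m

Derivation:
Convert k to m/s for unit consistency with H:
k = 0.00811 cm/s = 0.00811 / 100 m/s = 8.11e-05 m/s
Using q = k * H * Nf / Nd
Nf / Nd = 5 / 13 = 0.3846
q = 8.11e-05 * 14.4 * 0.3846
q = 0.0004492 m^3/s per m


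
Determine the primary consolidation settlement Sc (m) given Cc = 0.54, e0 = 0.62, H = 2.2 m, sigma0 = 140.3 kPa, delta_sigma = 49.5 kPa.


Using Sc = Cc * H / (1 + e0) * log10((sigma0 + delta_sigma) / sigma0)
Stress ratio = (140.3 + 49.5) / 140.3 = 1.35282
log10(1.35282) = 0.131239
Cc * H / (1 + e0) = 0.54 * 2.2 / (1 + 0.62) = 0.733333
Sc = 0.733333 * 0.131239
Sc = 0.0962 m
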